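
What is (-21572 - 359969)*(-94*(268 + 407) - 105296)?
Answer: 64383517586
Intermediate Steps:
(-21572 - 359969)*(-94*(268 + 407) - 105296) = -381541*(-94*675 - 105296) = -381541*(-63450 - 105296) = -381541*(-168746) = 64383517586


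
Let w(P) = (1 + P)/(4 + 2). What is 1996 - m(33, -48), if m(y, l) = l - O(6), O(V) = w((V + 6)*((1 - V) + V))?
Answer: 12277/6 ≈ 2046.2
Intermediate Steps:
w(P) = 1/6 + P/6 (w(P) = (1 + P)/6 = (1 + P)*(1/6) = 1/6 + P/6)
O(V) = 7/6 + V/6 (O(V) = 1/6 + ((V + 6)*((1 - V) + V))/6 = 1/6 + ((6 + V)*1)/6 = 1/6 + (6 + V)/6 = 1/6 + (1 + V/6) = 7/6 + V/6)
m(y, l) = -13/6 + l (m(y, l) = l - (7/6 + (1/6)*6) = l - (7/6 + 1) = l - 1*13/6 = l - 13/6 = -13/6 + l)
1996 - m(33, -48) = 1996 - (-13/6 - 48) = 1996 - 1*(-301/6) = 1996 + 301/6 = 12277/6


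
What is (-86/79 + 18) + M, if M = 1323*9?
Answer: 941989/79 ≈ 11924.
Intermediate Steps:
M = 11907
(-86/79 + 18) + M = (-86/79 + 18) + 11907 = 1336/79 + 11907 = 941989/79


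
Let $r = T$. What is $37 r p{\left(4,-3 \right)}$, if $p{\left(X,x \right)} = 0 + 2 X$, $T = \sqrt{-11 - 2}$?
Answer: $296 i \sqrt{13} \approx 1067.2 i$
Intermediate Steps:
$T = i \sqrt{13}$ ($T = \sqrt{-13} = i \sqrt{13} \approx 3.6056 i$)
$p{\left(X,x \right)} = 2 X$
$r = i \sqrt{13} \approx 3.6056 i$
$37 r p{\left(4,-3 \right)} = 37 i \sqrt{13} \cdot 2 \cdot 4 = 37 i \sqrt{13} \cdot 8 = 296 i \sqrt{13}$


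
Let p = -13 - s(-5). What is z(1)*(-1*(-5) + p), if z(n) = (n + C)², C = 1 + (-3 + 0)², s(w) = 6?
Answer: -1694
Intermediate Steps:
C = 10 (C = 1 + (-3)² = 1 + 9 = 10)
p = -19 (p = -13 - 1*6 = -13 - 6 = -19)
z(n) = (10 + n)² (z(n) = (n + 10)² = (10 + n)²)
z(1)*(-1*(-5) + p) = (10 + 1)²*(-1*(-5) - 19) = 11²*(5 - 19) = 121*(-14) = -1694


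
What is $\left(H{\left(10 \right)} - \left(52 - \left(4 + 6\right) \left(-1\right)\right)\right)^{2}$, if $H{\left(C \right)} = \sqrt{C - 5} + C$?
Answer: $\left(-52 + \sqrt{5}\right)^{2} \approx 2476.4$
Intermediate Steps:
$H{\left(C \right)} = C + \sqrt{-5 + C}$ ($H{\left(C \right)} = \sqrt{-5 + C} + C = C + \sqrt{-5 + C}$)
$\left(H{\left(10 \right)} - \left(52 - \left(4 + 6\right) \left(-1\right)\right)\right)^{2} = \left(\left(10 + \sqrt{-5 + 10}\right) - \left(52 - \left(4 + 6\right) \left(-1\right)\right)\right)^{2} = \left(\left(10 + \sqrt{5}\right) + \left(10 \left(-1\right) - 52\right)\right)^{2} = \left(\left(10 + \sqrt{5}\right) - 62\right)^{2} = \left(-52 + \sqrt{5}\right)^{2}$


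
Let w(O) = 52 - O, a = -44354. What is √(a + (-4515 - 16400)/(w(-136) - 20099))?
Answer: I*√17583634649469/19911 ≈ 210.6*I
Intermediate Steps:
√(a + (-4515 - 16400)/(w(-136) - 20099)) = √(-44354 + (-4515 - 16400)/((52 - 1*(-136)) - 20099)) = √(-44354 - 20915/((52 + 136) - 20099)) = √(-44354 - 20915/(188 - 20099)) = √(-44354 - 20915/(-19911)) = √(-44354 - 20915*(-1/19911)) = √(-44354 + 20915/19911) = √(-883111579/19911) = I*√17583634649469/19911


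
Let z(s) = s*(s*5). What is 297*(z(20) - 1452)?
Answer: 162756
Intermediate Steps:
z(s) = 5*s**2 (z(s) = s*(5*s) = 5*s**2)
297*(z(20) - 1452) = 297*(5*20**2 - 1452) = 297*(5*400 - 1452) = 297*(2000 - 1452) = 297*548 = 162756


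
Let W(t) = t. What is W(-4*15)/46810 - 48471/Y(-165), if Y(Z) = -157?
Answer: 226891809/734917 ≈ 308.73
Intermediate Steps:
W(-4*15)/46810 - 48471/Y(-165) = -4*15/46810 - 48471/(-157) = -60*1/46810 - 48471*(-1/157) = -6/4681 + 48471/157 = 226891809/734917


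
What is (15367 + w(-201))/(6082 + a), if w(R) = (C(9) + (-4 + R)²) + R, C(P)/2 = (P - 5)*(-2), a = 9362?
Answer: 57175/15444 ≈ 3.7021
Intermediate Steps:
C(P) = 20 - 4*P (C(P) = 2*((P - 5)*(-2)) = 2*((-5 + P)*(-2)) = 2*(10 - 2*P) = 20 - 4*P)
w(R) = -16 + R + (-4 + R)² (w(R) = ((20 - 4*9) + (-4 + R)²) + R = ((20 - 36) + (-4 + R)²) + R = (-16 + (-4 + R)²) + R = -16 + R + (-4 + R)²)
(15367 + w(-201))/(6082 + a) = (15367 - 201*(-7 - 201))/(6082 + 9362) = (15367 - 201*(-208))/15444 = (15367 + 41808)*(1/15444) = 57175*(1/15444) = 57175/15444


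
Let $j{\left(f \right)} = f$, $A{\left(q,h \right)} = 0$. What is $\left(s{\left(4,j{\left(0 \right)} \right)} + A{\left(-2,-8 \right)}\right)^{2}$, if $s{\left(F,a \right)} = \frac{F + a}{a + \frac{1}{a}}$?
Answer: $0$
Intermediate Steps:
$s{\left(F,a \right)} = \frac{F + a}{a + \frac{1}{a}}$
$\left(s{\left(4,j{\left(0 \right)} \right)} + A{\left(-2,-8 \right)}\right)^{2} = \left(\frac{0 \left(4 + 0\right)}{1 + 0^{2}} + 0\right)^{2} = \left(0 \frac{1}{1 + 0} \cdot 4 + 0\right)^{2} = \left(0 \cdot 1^{-1} \cdot 4 + 0\right)^{2} = \left(0 \cdot 1 \cdot 4 + 0\right)^{2} = \left(0 + 0\right)^{2} = 0^{2} = 0$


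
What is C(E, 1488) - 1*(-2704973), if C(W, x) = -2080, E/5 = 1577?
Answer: 2702893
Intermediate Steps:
E = 7885 (E = 5*1577 = 7885)
C(E, 1488) - 1*(-2704973) = -2080 - 1*(-2704973) = -2080 + 2704973 = 2702893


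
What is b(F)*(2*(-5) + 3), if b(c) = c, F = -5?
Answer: 35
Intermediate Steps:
b(F)*(2*(-5) + 3) = -5*(2*(-5) + 3) = -5*(-10 + 3) = -5*(-7) = 35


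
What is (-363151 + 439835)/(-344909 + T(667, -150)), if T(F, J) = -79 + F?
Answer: -76684/344321 ≈ -0.22271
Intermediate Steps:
(-363151 + 439835)/(-344909 + T(667, -150)) = (-363151 + 439835)/(-344909 + (-79 + 667)) = 76684/(-344909 + 588) = 76684/(-344321) = 76684*(-1/344321) = -76684/344321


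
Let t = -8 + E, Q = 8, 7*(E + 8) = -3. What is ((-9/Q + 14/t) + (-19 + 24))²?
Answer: 7733961/846400 ≈ 9.1375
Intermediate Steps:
E = -59/7 (E = -8 + (⅐)*(-3) = -8 - 3/7 = -59/7 ≈ -8.4286)
t = -115/7 (t = -8 - 59/7 = -115/7 ≈ -16.429)
((-9/Q + 14/t) + (-19 + 24))² = ((-9/8 + 14/(-115/7)) + (-19 + 24))² = ((-9*⅛ + 14*(-7/115)) + 5)² = ((-9/8 - 98/115) + 5)² = (-1819/920 + 5)² = (2781/920)² = 7733961/846400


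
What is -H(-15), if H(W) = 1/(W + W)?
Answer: 1/30 ≈ 0.033333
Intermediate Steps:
H(W) = 1/(2*W)
-H(-15) = -1/(2*(-15)) = -(-1)/(2*15) = -1*(-1/30) = 1/30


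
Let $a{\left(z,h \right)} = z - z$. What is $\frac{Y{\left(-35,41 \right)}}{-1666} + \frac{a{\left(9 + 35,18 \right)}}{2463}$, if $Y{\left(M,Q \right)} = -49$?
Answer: $\frac{1}{34} \approx 0.029412$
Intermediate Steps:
$a{\left(z,h \right)} = 0$
$\frac{Y{\left(-35,41 \right)}}{-1666} + \frac{a{\left(9 + 35,18 \right)}}{2463} = - \frac{49}{-1666} + \frac{0}{2463} = \left(-49\right) \left(- \frac{1}{1666}\right) + 0 \cdot \frac{1}{2463} = \frac{1}{34} + 0 = \frac{1}{34}$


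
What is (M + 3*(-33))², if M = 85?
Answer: 196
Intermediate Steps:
(M + 3*(-33))² = (85 + 3*(-33))² = (85 - 99)² = (-14)² = 196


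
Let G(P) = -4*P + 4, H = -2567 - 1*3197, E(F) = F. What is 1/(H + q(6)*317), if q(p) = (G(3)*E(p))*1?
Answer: -1/20980 ≈ -4.7664e-5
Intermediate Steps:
H = -5764 (H = -2567 - 3197 = -5764)
G(P) = 4 - 4*P
q(p) = -8*p (q(p) = ((4 - 4*3)*p)*1 = ((4 - 12)*p)*1 = -8*p*1 = -8*p)
1/(H + q(6)*317) = 1/(-5764 - 8*6*317) = 1/(-5764 - 48*317) = 1/(-5764 - 15216) = 1/(-20980) = -1/20980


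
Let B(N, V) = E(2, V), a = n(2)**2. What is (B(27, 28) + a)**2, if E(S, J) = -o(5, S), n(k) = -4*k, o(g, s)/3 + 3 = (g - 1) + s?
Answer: 3025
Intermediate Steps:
o(g, s) = -12 + 3*g + 3*s (o(g, s) = -9 + 3*((g - 1) + s) = -9 + 3*((-1 + g) + s) = -9 + 3*(-1 + g + s) = -9 + (-3 + 3*g + 3*s) = -12 + 3*g + 3*s)
a = 64 (a = (-4*2)**2 = (-8)**2 = 64)
E(S, J) = -3 - 3*S (E(S, J) = -(-12 + 3*5 + 3*S) = -(-12 + 15 + 3*S) = -(3 + 3*S) = -3 - 3*S)
B(N, V) = -9 (B(N, V) = -3 - 3*2 = -3 - 6 = -9)
(B(27, 28) + a)**2 = (-9 + 64)**2 = 55**2 = 3025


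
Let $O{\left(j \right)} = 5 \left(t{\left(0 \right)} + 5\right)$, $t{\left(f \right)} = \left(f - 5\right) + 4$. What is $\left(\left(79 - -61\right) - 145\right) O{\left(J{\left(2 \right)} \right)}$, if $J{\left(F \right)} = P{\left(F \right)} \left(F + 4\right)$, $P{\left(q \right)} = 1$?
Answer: $-100$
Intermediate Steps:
$t{\left(f \right)} = -1 + f$ ($t{\left(f \right)} = \left(-5 + f\right) + 4 = -1 + f$)
$J{\left(F \right)} = 4 + F$ ($J{\left(F \right)} = 1 \left(F + 4\right) = 1 \left(4 + F\right) = 4 + F$)
$O{\left(j \right)} = 20$ ($O{\left(j \right)} = 5 \left(\left(-1 + 0\right) + 5\right) = 5 \left(-1 + 5\right) = 5 \cdot 4 = 20$)
$\left(\left(79 - -61\right) - 145\right) O{\left(J{\left(2 \right)} \right)} = \left(\left(79 - -61\right) - 145\right) 20 = \left(\left(79 + 61\right) - 145\right) 20 = \left(140 - 145\right) 20 = \left(-5\right) 20 = -100$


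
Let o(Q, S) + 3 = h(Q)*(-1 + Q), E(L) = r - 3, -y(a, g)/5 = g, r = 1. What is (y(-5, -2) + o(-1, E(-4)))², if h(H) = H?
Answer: 81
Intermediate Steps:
y(a, g) = -5*g
E(L) = -2 (E(L) = 1 - 3 = -2)
o(Q, S) = -3 + Q*(-1 + Q)
(y(-5, -2) + o(-1, E(-4)))² = (-5*(-2) + (-3 + (-1)² - 1*(-1)))² = (10 + (-3 + 1 + 1))² = (10 - 1)² = 9² = 81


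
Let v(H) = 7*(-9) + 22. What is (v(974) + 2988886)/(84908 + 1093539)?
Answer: 2988845/1178447 ≈ 2.5363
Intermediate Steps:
v(H) = -41 (v(H) = -63 + 22 = -41)
(v(974) + 2988886)/(84908 + 1093539) = (-41 + 2988886)/(84908 + 1093539) = 2988845/1178447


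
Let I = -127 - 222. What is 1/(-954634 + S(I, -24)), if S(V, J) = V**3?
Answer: -1/43463183 ≈ -2.3008e-8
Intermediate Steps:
I = -349
1/(-954634 + S(I, -24)) = 1/(-954634 + (-349)**3) = 1/(-954634 - 42508549) = 1/(-43463183) = -1/43463183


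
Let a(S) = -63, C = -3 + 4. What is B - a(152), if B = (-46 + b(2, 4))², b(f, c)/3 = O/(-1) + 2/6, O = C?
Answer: 2367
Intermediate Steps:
C = 1
O = 1
b(f, c) = -2 (b(f, c) = 3*(1/(-1) + 2/6) = 3*(1*(-1) + 2*(⅙)) = 3*(-1 + ⅓) = 3*(-⅔) = -2)
B = 2304 (B = (-46 - 2)² = (-48)² = 2304)
B - a(152) = 2304 - 1*(-63) = 2304 + 63 = 2367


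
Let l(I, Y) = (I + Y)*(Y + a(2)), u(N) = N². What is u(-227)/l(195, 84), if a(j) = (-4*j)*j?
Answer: 51529/18972 ≈ 2.7161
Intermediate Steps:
a(j) = -4*j²
l(I, Y) = (-16 + Y)*(I + Y) (l(I, Y) = (I + Y)*(Y - 4*2²) = (I + Y)*(Y - 4*4) = (I + Y)*(Y - 16) = (I + Y)*(-16 + Y) = (-16 + Y)*(I + Y))
u(-227)/l(195, 84) = (-227)²/(84² - 16*195 - 16*84 + 195*84) = 51529/(7056 - 3120 - 1344 + 16380) = 51529/18972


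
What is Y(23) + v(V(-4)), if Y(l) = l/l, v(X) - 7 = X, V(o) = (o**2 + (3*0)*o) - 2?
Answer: 22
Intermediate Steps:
V(o) = -2 + o**2 (V(o) = (o**2 + 0*o) - 2 = (o**2 + 0) - 2 = o**2 - 2 = -2 + o**2)
v(X) = 7 + X
Y(l) = 1
Y(23) + v(V(-4)) = 1 + (7 + (-2 + (-4)**2)) = 1 + (7 + (-2 + 16)) = 1 + (7 + 14) = 1 + 21 = 22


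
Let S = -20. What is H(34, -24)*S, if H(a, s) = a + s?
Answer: -200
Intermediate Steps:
H(34, -24)*S = (34 - 24)*(-20) = 10*(-20) = -200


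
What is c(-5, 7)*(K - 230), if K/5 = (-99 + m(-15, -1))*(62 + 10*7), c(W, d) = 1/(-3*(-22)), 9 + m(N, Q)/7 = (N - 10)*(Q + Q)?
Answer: 61925/33 ≈ 1876.5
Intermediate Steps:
m(N, Q) = -63 + 14*Q*(-10 + N) (m(N, Q) = -63 + 7*((N - 10)*(Q + Q)) = -63 + 7*((-10 + N)*(2*Q)) = -63 + 7*(2*Q*(-10 + N)) = -63 + 14*Q*(-10 + N))
c(W, d) = 1/66 (c(W, d) = -⅓*(-1/22) = 1/66)
K = 124080 (K = 5*((-99 + (-63 - 140*(-1) + 14*(-15)*(-1)))*(62 + 10*7)) = 5*((-99 + (-63 + 140 + 210))*(62 + 70)) = 5*((-99 + 287)*132) = 5*(188*132) = 5*24816 = 124080)
c(-5, 7)*(K - 230) = (124080 - 230)/66 = (1/66)*123850 = 61925/33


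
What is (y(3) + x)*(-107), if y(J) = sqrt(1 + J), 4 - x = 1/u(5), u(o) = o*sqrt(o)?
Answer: -642 + 107*sqrt(5)/25 ≈ -632.43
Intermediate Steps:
u(o) = o**(3/2)
x = 4 - sqrt(5)/25 (x = 4 - 1/(5**(3/2)) = 4 - 1/(5*sqrt(5)) = 4 - sqrt(5)/25 ≈ 3.9106)
(y(3) + x)*(-107) = (sqrt(1 + 3) + (4 - sqrt(5)/25))*(-107) = (sqrt(4) + (4 - sqrt(5)/25))*(-107) = (2 + (4 - sqrt(5)/25))*(-107) = (6 - sqrt(5)/25)*(-107) = -642 + 107*sqrt(5)/25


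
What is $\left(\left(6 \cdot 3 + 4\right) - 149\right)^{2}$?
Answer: $16129$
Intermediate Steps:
$\left(\left(6 \cdot 3 + 4\right) - 149\right)^{2} = \left(\left(18 + 4\right) - 149\right)^{2} = \left(22 - 149\right)^{2} = \left(-127\right)^{2} = 16129$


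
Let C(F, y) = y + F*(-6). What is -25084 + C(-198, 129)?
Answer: -23767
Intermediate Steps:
C(F, y) = y - 6*F
-25084 + C(-198, 129) = -25084 + (129 - 6*(-198)) = -25084 + (129 + 1188) = -25084 + 1317 = -23767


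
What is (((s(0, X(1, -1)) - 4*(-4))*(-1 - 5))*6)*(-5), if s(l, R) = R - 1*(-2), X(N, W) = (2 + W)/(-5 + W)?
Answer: 3210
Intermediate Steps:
X(N, W) = (2 + W)/(-5 + W)
s(l, R) = 2 + R (s(l, R) = R + 2 = 2 + R)
(((s(0, X(1, -1)) - 4*(-4))*(-1 - 5))*6)*(-5) = ((((2 + (2 - 1)/(-5 - 1)) - 4*(-4))*(-1 - 5))*6)*(-5) = ((((2 + 1/(-6)) + 16)*(-6))*6)*(-5) = ((((2 - ⅙*1) + 16)*(-6))*6)*(-5) = ((((2 - ⅙) + 16)*(-6))*6)*(-5) = (((11/6 + 16)*(-6))*6)*(-5) = (((107/6)*(-6))*6)*(-5) = -107*6*(-5) = -642*(-5) = 3210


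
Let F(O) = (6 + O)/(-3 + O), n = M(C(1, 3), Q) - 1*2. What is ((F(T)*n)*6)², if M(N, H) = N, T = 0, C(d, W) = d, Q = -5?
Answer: 144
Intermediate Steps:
n = -1 (n = 1 - 1*2 = 1 - 2 = -1)
F(O) = (6 + O)/(-3 + O)
((F(T)*n)*6)² = ((((6 + 0)/(-3 + 0))*(-1))*6)² = (((6/(-3))*(-1))*6)² = ((-⅓*6*(-1))*6)² = (-2*(-1)*6)² = (2*6)² = 12² = 144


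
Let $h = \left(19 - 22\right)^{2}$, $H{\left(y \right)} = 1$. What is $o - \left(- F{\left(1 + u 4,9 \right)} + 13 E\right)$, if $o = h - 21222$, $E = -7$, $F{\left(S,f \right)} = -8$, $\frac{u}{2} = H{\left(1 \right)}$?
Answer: $-21130$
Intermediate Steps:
$u = 2$ ($u = 2 \cdot 1 = 2$)
$h = 9$ ($h = \left(-3\right)^{2} = 9$)
$o = -21213$ ($o = 9 - 21222 = -21213$)
$o - \left(- F{\left(1 + u 4,9 \right)} + 13 E\right) = -21213 - -83 = -21213 + \left(-8 + 91\right) = -21213 + 83 = -21130$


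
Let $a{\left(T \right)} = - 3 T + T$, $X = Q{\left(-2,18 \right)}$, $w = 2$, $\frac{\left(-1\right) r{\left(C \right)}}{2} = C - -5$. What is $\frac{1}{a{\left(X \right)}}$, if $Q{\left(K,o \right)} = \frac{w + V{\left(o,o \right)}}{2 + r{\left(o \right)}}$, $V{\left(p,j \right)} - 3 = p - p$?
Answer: $\frac{22}{5} \approx 4.4$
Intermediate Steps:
$r{\left(C \right)} = -10 - 2 C$ ($r{\left(C \right)} = - 2 \left(C - -5\right) = - 2 \left(C + 5\right) = - 2 \left(5 + C\right) = -10 - 2 C$)
$V{\left(p,j \right)} = 3$ ($V{\left(p,j \right)} = 3 + \left(p - p\right) = 3 + 0 = 3$)
$Q{\left(K,o \right)} = \frac{5}{-8 - 2 o}$ ($Q{\left(K,o \right)} = \frac{2 + 3}{2 - \left(10 + 2 o\right)} = \frac{5}{-8 - 2 o}$)
$X = - \frac{5}{44}$ ($X = - \frac{5}{8 + 2 \cdot 18} = - \frac{5}{8 + 36} = - \frac{5}{44} \approx -0.11364$)
$a{\left(T \right)} = - 2 T$
$\frac{1}{a{\left(X \right)}} = \frac{1}{\left(-2\right) \left(- \frac{5}{44}\right)} = \frac{1}{\frac{5}{22}} = \frac{22}{5}$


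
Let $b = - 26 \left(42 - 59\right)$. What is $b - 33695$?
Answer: $-33253$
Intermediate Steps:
$b = 442$ ($b = \left(-26\right) \left(-17\right) = 442$)
$b - 33695 = 442 - 33695 = -33253$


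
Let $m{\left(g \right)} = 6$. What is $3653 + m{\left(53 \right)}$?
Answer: $3659$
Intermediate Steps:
$3653 + m{\left(53 \right)} = 3653 + 6 = 3659$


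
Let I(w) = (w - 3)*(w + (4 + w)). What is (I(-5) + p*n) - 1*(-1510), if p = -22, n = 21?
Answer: 1096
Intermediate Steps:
I(w) = (-3 + w)*(4 + 2*w)
(I(-5) + p*n) - 1*(-1510) = ((-12 - 2*(-5) + 2*(-5)²) - 22*21) - 1*(-1510) = ((-12 + 10 + 2*25) - 462) + 1510 = ((-12 + 10 + 50) - 462) + 1510 = (48 - 462) + 1510 = -414 + 1510 = 1096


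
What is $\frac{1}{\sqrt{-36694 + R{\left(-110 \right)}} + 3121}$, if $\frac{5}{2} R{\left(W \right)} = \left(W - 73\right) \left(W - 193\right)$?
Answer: $\frac{15605}{48775777} - \frac{2 i \sqrt{90715}}{48775777} \approx 0.00031993 - 1.235 \cdot 10^{-5} i$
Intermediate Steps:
$R{\left(W \right)} = \frac{2 \left(-193 + W\right) \left(-73 + W\right)}{5}$ ($R{\left(W \right)} = \frac{2 \left(W - 73\right) \left(W - 193\right)}{5} = \frac{2 \left(-73 + W\right) \left(-193 + W\right)}{5} = \frac{2 \left(-193 + W\right) \left(-73 + W\right)}{5}$)
$\frac{1}{\sqrt{-36694 + R{\left(-110 \right)}} + 3121} = \frac{1}{\sqrt{-36694 + \left(\frac{28178}{5} - -11704 + \frac{2 \left(-110\right)^{2}}{5}\right)} + 3121} = \frac{1}{\sqrt{-36694 + \left(\frac{28178}{5} + 11704 + \frac{2}{5} \cdot 12100\right)} + 3121} = \frac{1}{\sqrt{-36694 + \left(\frac{28178}{5} + 11704 + 4840\right)} + 3121} = \frac{1}{\sqrt{-36694 + \frac{110898}{5}} + 3121} = \frac{1}{\sqrt{- \frac{72572}{5}} + 3121} = \frac{1}{\frac{2 i \sqrt{90715}}{5} + 3121} = \frac{1}{3121 + \frac{2 i \sqrt{90715}}{5}}$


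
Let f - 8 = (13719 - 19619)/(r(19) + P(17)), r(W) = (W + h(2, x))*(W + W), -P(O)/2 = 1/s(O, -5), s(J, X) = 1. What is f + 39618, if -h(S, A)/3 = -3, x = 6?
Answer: 356584/9 ≈ 39620.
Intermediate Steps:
P(O) = -2 (P(O) = -2/1 = -2*1 = -2)
h(S, A) = 9 (h(S, A) = -3*(-3) = 9)
r(W) = 2*W*(9 + W) (r(W) = (W + 9)*(W + W) = (9 + W)*(2*W) = 2*W*(9 + W))
f = 22/9 (f = 8 + (13719 - 19619)/(2*19*(9 + 19) - 2) = 8 - 5900/(2*19*28 - 2) = 8 - 5900/(1064 - 2) = 8 - 5900/1062 = 8 - 5900*1/1062 = 8 - 50/9 = 22/9 ≈ 2.4444)
f + 39618 = 22/9 + 39618 = 356584/9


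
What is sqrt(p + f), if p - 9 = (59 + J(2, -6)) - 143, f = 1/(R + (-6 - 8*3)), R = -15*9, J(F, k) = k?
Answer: I*sqrt(2205390)/165 ≈ 9.0003*I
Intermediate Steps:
R = -135
f = -1/165 (f = 1/(-135 + (-6 - 8*3)) = 1/(-135 + (-6 - 24)) = 1/(-135 - 30) = 1/(-165) = -1/165 ≈ -0.0060606)
p = -81 (p = 9 + ((59 - 6) - 143) = 9 + (53 - 143) = 9 - 90 = -81)
sqrt(p + f) = sqrt(-81 - 1/165) = sqrt(-13366/165) = I*sqrt(2205390)/165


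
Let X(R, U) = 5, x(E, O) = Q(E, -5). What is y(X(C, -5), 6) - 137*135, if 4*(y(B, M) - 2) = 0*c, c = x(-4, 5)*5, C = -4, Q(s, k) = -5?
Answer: -18493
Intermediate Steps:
x(E, O) = -5
c = -25 (c = -5*5 = -25)
y(B, M) = 2 (y(B, M) = 2 + (0*(-25))/4 = 2 + (¼)*0 = 2 + 0 = 2)
y(X(C, -5), 6) - 137*135 = 2 - 137*135 = 2 - 18495 = -18493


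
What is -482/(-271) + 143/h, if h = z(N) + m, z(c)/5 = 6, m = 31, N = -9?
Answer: 68155/16531 ≈ 4.1229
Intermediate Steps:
z(c) = 30 (z(c) = 5*6 = 30)
h = 61 (h = 30 + 31 = 61)
-482/(-271) + 143/h = -482/(-271) + 143/61 = -482*(-1/271) + 143*(1/61) = 482/271 + 143/61 = 68155/16531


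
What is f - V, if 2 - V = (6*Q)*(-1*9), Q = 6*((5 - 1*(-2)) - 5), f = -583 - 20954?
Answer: -22187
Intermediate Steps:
f = -21537
Q = 12 (Q = 6*((5 + 2) - 5) = 6*(7 - 5) = 6*2 = 12)
V = 650 (V = 2 - 6*12*(-1*9) = 2 - 72*(-9) = 2 - 1*(-648) = 2 + 648 = 650)
f - V = -21537 - 1*650 = -21537 - 650 = -22187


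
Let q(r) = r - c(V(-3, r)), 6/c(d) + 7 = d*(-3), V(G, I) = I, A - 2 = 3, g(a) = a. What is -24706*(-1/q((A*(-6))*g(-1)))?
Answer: 1198241/1458 ≈ 821.84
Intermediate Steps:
A = 5 (A = 2 + 3 = 5)
c(d) = 6/(-7 - 3*d) (c(d) = 6/(-7 + d*(-3)) = 6/(-7 - 3*d))
q(r) = r + 6/(7 + 3*r) (q(r) = r - (-6)/(7 + 3*r) = r + 6/(7 + 3*r))
-24706*(-1/q((A*(-6))*g(-1))) = -24706*(-1/((5*(-6))*(-1) + 6/(7 + 3*((5*(-6))*(-1))))) = -24706*(-1/(-30*(-1) + 6/(7 + 3*(-30*(-1))))) = -24706*(-1/(30 + 6/(7 + 3*30))) = -24706*(-1/(30 + 6/(7 + 90))) = -24706*(-1/(30 + 6/97)) = -24706/((-1*2916/97)) = -24706/(-2916/97) = -24706*(-97/2916) = 1198241/1458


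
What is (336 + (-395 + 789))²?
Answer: 532900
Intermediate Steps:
(336 + (-395 + 789))² = (336 + 394)² = 730² = 532900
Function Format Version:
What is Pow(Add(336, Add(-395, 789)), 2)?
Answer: 532900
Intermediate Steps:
Pow(Add(336, Add(-395, 789)), 2) = Pow(Add(336, 394), 2) = Pow(730, 2) = 532900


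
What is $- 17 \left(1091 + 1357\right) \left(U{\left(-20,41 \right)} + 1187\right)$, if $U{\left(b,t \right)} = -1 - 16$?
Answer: $-48690720$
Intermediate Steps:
$U{\left(b,t \right)} = -17$ ($U{\left(b,t \right)} = -1 - 16 = -17$)
$- 17 \left(1091 + 1357\right) \left(U{\left(-20,41 \right)} + 1187\right) = - 17 \left(1091 + 1357\right) \left(-17 + 1187\right) = - 17 \cdot 2448 \cdot 1170 = \left(-17\right) 2864160 = -48690720$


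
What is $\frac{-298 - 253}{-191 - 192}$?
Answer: $\frac{551}{383} \approx 1.4386$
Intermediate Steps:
$\frac{-298 - 253}{-191 - 192} = - \frac{551}{-383} = \left(-551\right) \left(- \frac{1}{383}\right) = \frac{551}{383}$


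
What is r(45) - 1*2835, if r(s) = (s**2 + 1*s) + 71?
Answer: -694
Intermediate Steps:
r(s) = 71 + s + s**2 (r(s) = (s**2 + s) + 71 = (s + s**2) + 71 = 71 + s + s**2)
r(45) - 1*2835 = (71 + 45 + 45**2) - 1*2835 = (71 + 45 + 2025) - 2835 = 2141 - 2835 = -694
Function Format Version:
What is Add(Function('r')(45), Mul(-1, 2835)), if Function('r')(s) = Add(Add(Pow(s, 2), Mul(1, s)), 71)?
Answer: -694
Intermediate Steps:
Function('r')(s) = Add(71, s, Pow(s, 2)) (Function('r')(s) = Add(Add(Pow(s, 2), s), 71) = Add(Add(s, Pow(s, 2)), 71) = Add(71, s, Pow(s, 2)))
Add(Function('r')(45), Mul(-1, 2835)) = Add(Add(71, 45, Pow(45, 2)), Mul(-1, 2835)) = Add(Add(71, 45, 2025), -2835) = Add(2141, -2835) = -694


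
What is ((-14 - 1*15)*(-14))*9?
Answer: 3654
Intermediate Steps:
((-14 - 1*15)*(-14))*9 = ((-14 - 15)*(-14))*9 = -29*(-14)*9 = 406*9 = 3654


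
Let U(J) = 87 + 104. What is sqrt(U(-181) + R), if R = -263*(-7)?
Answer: 4*sqrt(127) ≈ 45.078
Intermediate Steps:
U(J) = 191
R = 1841
sqrt(U(-181) + R) = sqrt(191 + 1841) = sqrt(2032) = 4*sqrt(127)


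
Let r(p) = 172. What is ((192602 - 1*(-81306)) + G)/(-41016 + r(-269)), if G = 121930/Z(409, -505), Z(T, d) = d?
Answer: -13820161/2062622 ≈ -6.7003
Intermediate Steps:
G = -24386/101 (G = 121930/(-505) = 121930*(-1/505) = -24386/101 ≈ -241.45)
((192602 - 1*(-81306)) + G)/(-41016 + r(-269)) = ((192602 - 1*(-81306)) - 24386/101)/(-41016 + 172) = ((192602 + 81306) - 24386/101)/(-40844) = (273908 - 24386/101)*(-1/40844) = (27640322/101)*(-1/40844) = -13820161/2062622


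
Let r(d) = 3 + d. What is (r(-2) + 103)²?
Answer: 10816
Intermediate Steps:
(r(-2) + 103)² = ((3 - 2) + 103)² = (1 + 103)² = 104² = 10816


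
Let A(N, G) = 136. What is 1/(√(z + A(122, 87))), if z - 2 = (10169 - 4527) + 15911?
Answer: √21691/21691 ≈ 0.0067898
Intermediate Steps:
z = 21555 (z = 2 + ((10169 - 4527) + 15911) = 2 + (5642 + 15911) = 2 + 21553 = 21555)
1/(√(z + A(122, 87))) = 1/(√(21555 + 136)) = 1/(√21691) = √21691/21691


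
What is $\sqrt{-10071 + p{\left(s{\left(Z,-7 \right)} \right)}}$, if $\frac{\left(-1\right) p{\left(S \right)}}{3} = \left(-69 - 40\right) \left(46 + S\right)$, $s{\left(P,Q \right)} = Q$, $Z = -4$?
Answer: $3 \sqrt{298} \approx 51.788$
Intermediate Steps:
$p{\left(S \right)} = 15042 + 327 S$ ($p{\left(S \right)} = - 3 \left(-69 - 40\right) \left(46 + S\right) = - 3 \left(- 109 \left(46 + S\right)\right) = - 3 \left(-5014 - 109 S\right) = 15042 + 327 S$)
$\sqrt{-10071 + p{\left(s{\left(Z,-7 \right)} \right)}} = \sqrt{-10071 + \left(15042 + 327 \left(-7\right)\right)} = \sqrt{-10071 + \left(15042 - 2289\right)} = \sqrt{-10071 + 12753} = \sqrt{2682} = 3 \sqrt{298}$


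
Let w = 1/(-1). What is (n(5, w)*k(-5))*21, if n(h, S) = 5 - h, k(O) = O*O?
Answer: 0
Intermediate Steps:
w = -1
k(O) = O**2
(n(5, w)*k(-5))*21 = ((5 - 1*5)*(-5)**2)*21 = ((5 - 5)*25)*21 = (0*25)*21 = 0*21 = 0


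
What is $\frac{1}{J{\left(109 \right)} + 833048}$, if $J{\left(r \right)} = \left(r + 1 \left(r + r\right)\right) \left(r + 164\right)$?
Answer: $\frac{1}{922319} \approx 1.0842 \cdot 10^{-6}$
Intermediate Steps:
$J{\left(r \right)} = 3 r \left(164 + r\right)$ ($J{\left(r \right)} = \left(r + 1 \cdot 2 r\right) \left(164 + r\right) = \left(r + 2 r\right) \left(164 + r\right) = 3 r \left(164 + r\right)$)
$\frac{1}{J{\left(109 \right)} + 833048} = \frac{1}{3 \cdot 109 \left(164 + 109\right) + 833048} = \frac{1}{3 \cdot 109 \cdot 273 + 833048} = \frac{1}{89271 + 833048} = \frac{1}{922319}$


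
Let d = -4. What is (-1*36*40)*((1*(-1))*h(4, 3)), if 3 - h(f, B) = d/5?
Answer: 5472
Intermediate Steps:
h(f, B) = 19/5 (h(f, B) = 3 - (-4)/5 = 3 - 1*(-4/5) = 3 + 4/5 = 19/5)
(-1*36*40)*((1*(-1))*h(4, 3)) = (-1*36*40)*((1*(-1))*(19/5)) = (-36*40)*(-1*19/5) = -1440*(-19/5) = 5472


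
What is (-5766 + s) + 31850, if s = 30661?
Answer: 56745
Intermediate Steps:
(-5766 + s) + 31850 = (-5766 + 30661) + 31850 = 24895 + 31850 = 56745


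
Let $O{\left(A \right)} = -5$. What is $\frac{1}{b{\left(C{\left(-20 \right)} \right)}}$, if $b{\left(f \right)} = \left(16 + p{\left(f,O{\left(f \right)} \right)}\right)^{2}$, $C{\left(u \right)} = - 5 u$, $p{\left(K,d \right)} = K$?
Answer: $\frac{1}{13456} \approx 7.4316 \cdot 10^{-5}$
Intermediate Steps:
$b{\left(f \right)} = \left(16 + f\right)^{2}$
$\frac{1}{b{\left(C{\left(-20 \right)} \right)}} = \frac{1}{\left(16 - -100\right)^{2}} = \frac{1}{\left(16 + 100\right)^{2}} = \frac{1}{116^{2}} = \frac{1}{13456}$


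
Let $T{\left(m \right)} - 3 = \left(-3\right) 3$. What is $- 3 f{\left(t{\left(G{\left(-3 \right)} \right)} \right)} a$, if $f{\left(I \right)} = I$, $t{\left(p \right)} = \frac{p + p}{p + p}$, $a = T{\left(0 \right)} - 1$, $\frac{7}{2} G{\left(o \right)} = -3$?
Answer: $21$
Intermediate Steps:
$G{\left(o \right)} = - \frac{6}{7}$ ($G{\left(o \right)} = \frac{2}{7} \left(-3\right) = - \frac{6}{7}$)
$T{\left(m \right)} = -6$ ($T{\left(m \right)} = 3 - 9 = -6$)
$a = -7$ ($a = -6 - 1 = -7$)
$t{\left(p \right)} = 1$ ($t{\left(p \right)} = \frac{2 p}{2 p} = 2 p \frac{1}{2 p} = 1$)
$- 3 f{\left(t{\left(G{\left(-3 \right)} \right)} \right)} a = \left(-3\right) 1 \left(-7\right) = \left(-3\right) \left(-7\right) = 21$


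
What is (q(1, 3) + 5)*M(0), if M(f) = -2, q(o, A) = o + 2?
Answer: -16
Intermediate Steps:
q(o, A) = 2 + o
(q(1, 3) + 5)*M(0) = ((2 + 1) + 5)*(-2) = (3 + 5)*(-2) = 8*(-2) = -16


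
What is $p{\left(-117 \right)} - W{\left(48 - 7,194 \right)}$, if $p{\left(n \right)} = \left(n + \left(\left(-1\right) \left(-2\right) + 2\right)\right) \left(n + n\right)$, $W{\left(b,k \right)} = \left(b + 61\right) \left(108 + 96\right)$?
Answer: $5634$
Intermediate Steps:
$W{\left(b,k \right)} = 12444 + 204 b$ ($W{\left(b,k \right)} = \left(61 + b\right) 204 = 12444 + 204 b$)
$p{\left(n \right)} = 2 n \left(4 + n\right)$ ($p{\left(n \right)} = \left(n + \left(2 + 2\right)\right) 2 n = \left(n + 4\right) 2 n = \left(4 + n\right) 2 n = 2 n \left(4 + n\right)$)
$p{\left(-117 \right)} - W{\left(48 - 7,194 \right)} = 2 \left(-117\right) \left(4 - 117\right) - \left(12444 + 204 \left(48 - 7\right)\right) = 2 \left(-117\right) \left(-113\right) - \left(12444 + 204 \left(48 - 7\right)\right) = 26442 - \left(12444 + 204 \cdot 41\right) = 26442 - \left(12444 + 8364\right) = 26442 - 20808 = 5634$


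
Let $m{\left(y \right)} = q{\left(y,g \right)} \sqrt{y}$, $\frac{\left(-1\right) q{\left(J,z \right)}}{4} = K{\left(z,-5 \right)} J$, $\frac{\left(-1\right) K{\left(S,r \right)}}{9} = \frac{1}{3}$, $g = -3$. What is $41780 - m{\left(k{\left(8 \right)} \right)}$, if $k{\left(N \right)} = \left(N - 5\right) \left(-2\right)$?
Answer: $41780 + 72 i \sqrt{6} \approx 41780.0 + 176.36 i$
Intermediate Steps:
$K{\left(S,r \right)} = -3$ ($K{\left(S,r \right)} = - \frac{9}{3} = \left(-9\right) \frac{1}{3} = -3$)
$q{\left(J,z \right)} = 12 J$ ($q{\left(J,z \right)} = - 4 \left(- 3 J\right) = 12 J$)
$k{\left(N \right)} = 10 - 2 N$ ($k{\left(N \right)} = \left(-5 + N\right) \left(-2\right) = 10 - 2 N$)
$m{\left(y \right)} = 12 y^{\frac{3}{2}}$ ($m{\left(y \right)} = 12 y \sqrt{y} = 12 y^{\frac{3}{2}}$)
$41780 - m{\left(k{\left(8 \right)} \right)} = 41780 - 12 \left(10 - 16\right)^{\frac{3}{2}} = 41780 - 12 \left(-6\right)^{\frac{3}{2}} = 41780 - 12 \left(- 6 i \sqrt{6}\right) = 41780 - - 72 i \sqrt{6} = 41780 + 72 i \sqrt{6}$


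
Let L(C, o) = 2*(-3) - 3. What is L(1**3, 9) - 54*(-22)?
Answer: 1179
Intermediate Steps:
L(C, o) = -9 (L(C, o) = -6 - 3 = -9)
L(1**3, 9) - 54*(-22) = -9 - 54*(-22) = -9 + 1188 = 1179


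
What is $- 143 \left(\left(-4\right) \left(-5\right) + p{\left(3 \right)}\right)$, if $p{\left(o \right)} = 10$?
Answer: $-4290$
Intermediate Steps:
$- 143 \left(\left(-4\right) \left(-5\right) + p{\left(3 \right)}\right) = - 143 \left(\left(-4\right) \left(-5\right) + 10\right) = - 143 \left(20 + 10\right) = \left(-143\right) 30 = -4290$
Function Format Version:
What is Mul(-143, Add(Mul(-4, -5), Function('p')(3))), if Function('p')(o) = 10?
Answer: -4290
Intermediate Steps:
Mul(-143, Add(Mul(-4, -5), Function('p')(3))) = Mul(-143, Add(Mul(-4, -5), 10)) = Mul(-143, Add(20, 10)) = Mul(-143, 30) = -4290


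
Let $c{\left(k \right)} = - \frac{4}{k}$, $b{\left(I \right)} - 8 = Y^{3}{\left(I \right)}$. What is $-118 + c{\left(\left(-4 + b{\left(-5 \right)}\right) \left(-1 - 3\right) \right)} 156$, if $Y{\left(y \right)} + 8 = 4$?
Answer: $- \frac{603}{5} \approx -120.6$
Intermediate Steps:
$Y{\left(y \right)} = -4$ ($Y{\left(y \right)} = -8 + 4 = -4$)
$b{\left(I \right)} = -56$ ($b{\left(I \right)} = 8 + \left(-4\right)^{3} = 8 - 64 = -56$)
$-118 + c{\left(\left(-4 + b{\left(-5 \right)}\right) \left(-1 - 3\right) \right)} 156 = -118 + - \frac{4}{\left(-4 - 56\right) \left(-1 - 3\right)} 156 = -118 + - \frac{4}{\left(-60\right) \left(-4\right)} 156 = -118 + - \frac{4}{240} \cdot 156 = -118 + \left(-4\right) \frac{1}{240} \cdot 156 = -118 - \frac{13}{5} = - \frac{603}{5}$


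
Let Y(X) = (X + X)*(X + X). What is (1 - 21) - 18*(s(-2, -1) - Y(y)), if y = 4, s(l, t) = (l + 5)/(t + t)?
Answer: 1159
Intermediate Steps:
s(l, t) = (5 + l)/(2*t) (s(l, t) = (5 + l)/((2*t)) = (5 + l)*(1/(2*t)) = (5 + l)/(2*t))
Y(X) = 4*X² (Y(X) = (2*X)*(2*X) = 4*X²)
(1 - 21) - 18*(s(-2, -1) - Y(y)) = (1 - 21) - 18*((½)*(5 - 2)/(-1) - 4*4²) = -20 - 18*((½)*(-1)*3 - 4*16) = -20 - 18*(-3/2 - 1*64) = -20 - 18*(-3/2 - 64) = -20 - 18*(-131/2) = -20 + 1179 = 1159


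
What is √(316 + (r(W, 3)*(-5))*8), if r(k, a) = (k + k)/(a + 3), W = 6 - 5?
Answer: 2*√681/3 ≈ 17.397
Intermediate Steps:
W = 1
r(k, a) = 2*k/(3 + a) (r(k, a) = (2*k)/(3 + a) = 2*k/(3 + a))
√(316 + (r(W, 3)*(-5))*8) = √(316 + ((2*1/(3 + 3))*(-5))*8) = √(316 + ((2*1/6)*(-5))*8) = √(316 + ((2*1*(⅙))*(-5))*8) = √(316 + ((⅓)*(-5))*8) = √(316 - 5/3*8) = √(316 - 40/3) = √(908/3) = 2*√681/3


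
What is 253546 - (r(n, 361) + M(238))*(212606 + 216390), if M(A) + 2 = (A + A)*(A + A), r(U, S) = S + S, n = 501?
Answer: -97508821270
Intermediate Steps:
r(U, S) = 2*S
M(A) = -2 + 4*A² (M(A) = -2 + (A + A)*(A + A) = -2 + (2*A)*(2*A) = -2 + 4*A²)
253546 - (r(n, 361) + M(238))*(212606 + 216390) = 253546 - (2*361 + (-2 + 4*238²))*(212606 + 216390) = 253546 - (722 + (-2 + 4*56644))*428996 = 253546 - (722 + (-2 + 226576))*428996 = 253546 - (722 + 226574)*428996 = 253546 - 227296*428996 = 253546 - 1*97509074816 = 253546 - 97509074816 = -97508821270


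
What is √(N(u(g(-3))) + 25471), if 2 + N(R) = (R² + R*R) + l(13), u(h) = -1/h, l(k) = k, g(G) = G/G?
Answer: 2*√6371 ≈ 159.64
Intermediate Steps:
g(G) = 1
N(R) = 11 + 2*R² (N(R) = -2 + ((R² + R*R) + 13) = -2 + ((R² + R²) + 13) = -2 + (2*R² + 13) = -2 + (13 + 2*R²) = 11 + 2*R²)
√(N(u(g(-3))) + 25471) = √((11 + 2*(-1/1)²) + 25471) = √((11 + 2*(-1*1)²) + 25471) = √((11 + 2*(-1)²) + 25471) = √((11 + 2*1) + 25471) = √((11 + 2) + 25471) = √(13 + 25471) = √25484 = 2*√6371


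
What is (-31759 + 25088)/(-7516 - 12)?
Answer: 6671/7528 ≈ 0.88616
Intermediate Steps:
(-31759 + 25088)/(-7516 - 12) = -6671/(-7528) = -6671*(-1/7528) = 6671/7528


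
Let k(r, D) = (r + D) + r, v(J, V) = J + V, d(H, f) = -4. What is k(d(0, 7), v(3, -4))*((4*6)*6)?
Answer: -1296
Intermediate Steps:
k(r, D) = D + 2*r (k(r, D) = (D + r) + r = D + 2*r)
k(d(0, 7), v(3, -4))*((4*6)*6) = ((3 - 4) + 2*(-4))*((4*6)*6) = (-1 - 8)*(24*6) = -9*144 = -1296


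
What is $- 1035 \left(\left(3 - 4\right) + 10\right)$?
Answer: $-9315$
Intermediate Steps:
$- 1035 \left(\left(3 - 4\right) + 10\right) = - 1035 \left(-1 + 10\right) = \left(-1035\right) 9 = -9315$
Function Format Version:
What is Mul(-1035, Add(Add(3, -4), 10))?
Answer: -9315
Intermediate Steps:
Mul(-1035, Add(Add(3, -4), 10)) = Mul(-1035, Add(-1, 10)) = Mul(-1035, 9) = -9315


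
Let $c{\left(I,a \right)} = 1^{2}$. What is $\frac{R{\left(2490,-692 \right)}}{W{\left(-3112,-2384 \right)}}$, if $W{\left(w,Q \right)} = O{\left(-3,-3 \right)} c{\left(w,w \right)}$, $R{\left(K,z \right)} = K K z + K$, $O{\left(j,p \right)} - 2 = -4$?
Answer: $2145233355$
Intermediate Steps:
$c{\left(I,a \right)} = 1$
$O{\left(j,p \right)} = -2$ ($O{\left(j,p \right)} = 2 - 4 = -2$)
$R{\left(K,z \right)} = K + z K^{2}$ ($R{\left(K,z \right)} = K^{2} z + K = z K^{2} + K = K + z K^{2}$)
$W{\left(w,Q \right)} = -2$ ($W{\left(w,Q \right)} = \left(-2\right) 1 = -2$)
$\frac{R{\left(2490,-692 \right)}}{W{\left(-3112,-2384 \right)}} = \frac{2490 \left(1 + 2490 \left(-692\right)\right)}{-2} = 2490 \left(1 - 1723080\right) \left(- \frac{1}{2}\right) = 2490 \left(-1723079\right) \left(- \frac{1}{2}\right) = \left(-4290466710\right) \left(- \frac{1}{2}\right) = 2145233355$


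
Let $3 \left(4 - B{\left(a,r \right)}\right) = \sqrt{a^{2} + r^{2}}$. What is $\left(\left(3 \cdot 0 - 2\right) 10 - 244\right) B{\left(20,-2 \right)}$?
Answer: $-1056 + 176 \sqrt{101} \approx 712.78$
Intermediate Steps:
$B{\left(a,r \right)} = 4 - \frac{\sqrt{a^{2} + r^{2}}}{3}$
$\left(\left(3 \cdot 0 - 2\right) 10 - 244\right) B{\left(20,-2 \right)} = \left(\left(3 \cdot 0 - 2\right) 10 - 244\right) \left(4 - \frac{\sqrt{20^{2} + \left(-2\right)^{2}}}{3}\right) = \left(\left(0 - 2\right) 10 - 244\right) \left(4 - \frac{\sqrt{400 + 4}}{3}\right) = \left(\left(-2\right) 10 - 244\right) \left(4 - \frac{\sqrt{404}}{3}\right) = \left(-20 - 244\right) \left(4 - \frac{2 \sqrt{101}}{3}\right) = - 264 \left(4 - \frac{2 \sqrt{101}}{3}\right) = -1056 + 176 \sqrt{101}$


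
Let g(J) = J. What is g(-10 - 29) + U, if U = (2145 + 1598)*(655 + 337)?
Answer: 3713017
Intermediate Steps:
U = 3713056 (U = 3743*992 = 3713056)
g(-10 - 29) + U = (-10 - 29) + 3713056 = -39 + 3713056 = 3713017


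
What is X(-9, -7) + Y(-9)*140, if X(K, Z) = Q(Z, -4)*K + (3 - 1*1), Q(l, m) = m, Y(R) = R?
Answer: -1222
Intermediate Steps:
X(K, Z) = 2 - 4*K (X(K, Z) = -4*K + (3 - 1*1) = -4*K + (3 - 1) = -4*K + 2 = 2 - 4*K)
X(-9, -7) + Y(-9)*140 = (2 - 4*(-9)) - 9*140 = (2 + 36) - 1260 = 38 - 1260 = -1222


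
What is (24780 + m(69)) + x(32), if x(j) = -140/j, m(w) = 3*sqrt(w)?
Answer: 198205/8 + 3*sqrt(69) ≈ 24801.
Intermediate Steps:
(24780 + m(69)) + x(32) = (24780 + 3*sqrt(69)) - 140/32 = (24780 + 3*sqrt(69)) - 140*1/32 = (24780 + 3*sqrt(69)) - 35/8 = 198205/8 + 3*sqrt(69)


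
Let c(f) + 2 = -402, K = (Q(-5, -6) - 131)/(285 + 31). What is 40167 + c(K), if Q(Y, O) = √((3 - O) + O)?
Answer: 39763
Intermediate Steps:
Q(Y, O) = √3
K = -131/316 + √3/316 (K = (√3 - 131)/(285 + 31) = (-131 + √3)/316 = (-131 + √3)*(1/316) = -131/316 + √3/316 ≈ -0.40908)
c(f) = -404 (c(f) = -2 - 402 = -404)
40167 + c(K) = 40167 - 404 = 39763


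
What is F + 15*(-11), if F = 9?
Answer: -156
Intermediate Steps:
F + 15*(-11) = 9 + 15*(-11) = 9 - 165 = -156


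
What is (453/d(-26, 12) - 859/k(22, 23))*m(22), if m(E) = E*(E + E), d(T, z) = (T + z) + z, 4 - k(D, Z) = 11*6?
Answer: -6381056/31 ≈ -2.0584e+5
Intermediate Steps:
k(D, Z) = -62 (k(D, Z) = 4 - 11*6 = 4 - 1*66 = 4 - 66 = -62)
d(T, z) = T + 2*z
m(E) = 2*E² (m(E) = E*(2*E) = 2*E²)
(453/d(-26, 12) - 859/k(22, 23))*m(22) = (453/(-26 + 2*12) - 859/(-62))*(2*22²) = (453/(-26 + 24) - 859*(-1/62))*(2*484) = (453/(-2) + 859/62)*968 = (453*(-½) + 859/62)*968 = (-453/2 + 859/62)*968 = -6592/31*968 = -6381056/31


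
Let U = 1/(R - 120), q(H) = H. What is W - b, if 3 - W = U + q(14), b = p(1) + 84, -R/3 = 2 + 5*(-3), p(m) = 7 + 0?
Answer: -8261/81 ≈ -101.99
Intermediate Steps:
p(m) = 7
R = 39 (R = -3*(2 + 5*(-3)) = -3*(2 - 15) = -3*(-13) = 39)
U = -1/81 (U = 1/(39 - 120) = 1/(-81) = -1/81 ≈ -0.012346)
b = 91 (b = 7 + 84 = 91)
W = -890/81 (W = 3 - (-1/81 + 14) = 3 - 1*1133/81 = 3 - 1133/81 = -890/81 ≈ -10.988)
W - b = -890/81 - 1*91 = -890/81 - 91 = -8261/81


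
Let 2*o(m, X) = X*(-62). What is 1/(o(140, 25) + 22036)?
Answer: 1/21261 ≈ 4.7034e-5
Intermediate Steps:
o(m, X) = -31*X (o(m, X) = (X*(-62))/2 = (-62*X)/2 = -31*X)
1/(o(140, 25) + 22036) = 1/(-31*25 + 22036) = 1/(-775 + 22036) = 1/21261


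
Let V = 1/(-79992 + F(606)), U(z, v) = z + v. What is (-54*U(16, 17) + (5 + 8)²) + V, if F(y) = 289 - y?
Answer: -129538418/80309 ≈ -1613.0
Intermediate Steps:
U(z, v) = v + z
V = -1/80309 (V = 1/(-79992 + (289 - 1*606)) = 1/(-79992 + (289 - 606)) = 1/(-79992 - 317) = 1/(-80309) = -1/80309 ≈ -1.2452e-5)
(-54*U(16, 17) + (5 + 8)²) + V = (-54*(17 + 16) + (5 + 8)²) - 1/80309 = (-54*33 + 13²) - 1/80309 = (-1782 + 169) - 1/80309 = -1613 - 1/80309 = -129538418/80309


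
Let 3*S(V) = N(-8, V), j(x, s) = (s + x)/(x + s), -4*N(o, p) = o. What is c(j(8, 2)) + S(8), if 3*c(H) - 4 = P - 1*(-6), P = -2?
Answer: 10/3 ≈ 3.3333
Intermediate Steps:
N(o, p) = -o/4
j(x, s) = 1 (j(x, s) = (s + x)/(s + x) = 1)
S(V) = ⅔ (S(V) = (-¼*(-8))/3 = (⅓)*2 = ⅔)
c(H) = 8/3 (c(H) = 4/3 + (-2 - 1*(-6))/3 = 4/3 + (-2 + 6)/3 = 4/3 + (⅓)*4 = 4/3 + 4/3 = 8/3)
c(j(8, 2)) + S(8) = 8/3 + ⅔ = 10/3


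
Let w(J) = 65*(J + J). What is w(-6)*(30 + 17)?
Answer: -36660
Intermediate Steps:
w(J) = 130*J (w(J) = 65*(2*J) = 130*J)
w(-6)*(30 + 17) = (130*(-6))*(30 + 17) = -780*47 = -36660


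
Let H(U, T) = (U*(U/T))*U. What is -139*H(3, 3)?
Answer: -1251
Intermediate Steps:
H(U, T) = U³/T (H(U, T) = (U²/T)*U = U³/T)
-139*H(3, 3) = -139*3³/3 = -139*27/3 = -139*9 = -1251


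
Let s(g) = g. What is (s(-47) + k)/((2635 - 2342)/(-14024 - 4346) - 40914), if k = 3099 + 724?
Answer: -69365120/751590473 ≈ -0.092291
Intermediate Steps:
k = 3823
(s(-47) + k)/((2635 - 2342)/(-14024 - 4346) - 40914) = (-47 + 3823)/((2635 - 2342)/(-14024 - 4346) - 40914) = 3776/(293/(-18370) - 40914) = 3776/(293*(-1/18370) - 40914) = 3776/(-293/18370 - 40914) = 3776/(-751590473/18370) = 3776*(-18370/751590473) = -69365120/751590473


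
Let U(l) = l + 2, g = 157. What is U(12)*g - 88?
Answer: 2110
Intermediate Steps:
U(l) = 2 + l
U(12)*g - 88 = (2 + 12)*157 - 88 = 14*157 - 88 = 2198 - 88 = 2110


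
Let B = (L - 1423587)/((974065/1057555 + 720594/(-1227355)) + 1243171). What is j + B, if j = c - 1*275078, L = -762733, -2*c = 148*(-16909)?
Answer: 39380102052861635728946/40340767350853667 ≈ 9.7619e+5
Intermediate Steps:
c = 1251266 (c = -74*(-16909) = -½*(-2502532) = 1251266)
B = -70945833503752450/40340767350853667 (B = (-762733 - 1423587)/((974065/1057555 + 720594/(-1227355)) + 1243171) = -2186320/((974065*(1/1057555) + 720594*(-1/1227355)) + 1243171) = -2186320/((194813/211511 - 720594/1227355) + 1243171) = -2186320/(86691152081/259599083405 + 1243171) = -2186320/322726138806829336/259599083405 = -2186320*259599083405/322726138806829336 = -70945833503752450/40340767350853667 ≈ -1.7587)
j = 976188 (j = 1251266 - 1*275078 = 1251266 - 275078 = 976188)
j + B = 976188 - 70945833503752450/40340767350853667 = 39380102052861635728946/40340767350853667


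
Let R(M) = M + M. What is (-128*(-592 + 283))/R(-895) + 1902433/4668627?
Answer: -90624090017/4178421165 ≈ -21.689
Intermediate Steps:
R(M) = 2*M
(-128*(-592 + 283))/R(-895) + 1902433/4668627 = (-128*(-592 + 283))/((2*(-895))) + 1902433/4668627 = -128*(-309)/(-1790) + 1902433*(1/4668627) = 39552*(-1/1790) + 1902433/4668627 = -19776/895 + 1902433/4668627 = -90624090017/4178421165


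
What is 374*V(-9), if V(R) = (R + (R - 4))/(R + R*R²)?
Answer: 4114/369 ≈ 11.149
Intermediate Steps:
V(R) = (-4 + 2*R)/(R + R³) (V(R) = (R + (-4 + R))/(R + R³) = (-4 + 2*R)/(R + R³))
374*V(-9) = 374*((-4 + 2*(-9))/(-9 + (-9)³)) = 374*((-4 - 18)/(-9 - 729)) = 374*(-22/(-738)) = 374*(-1/738*(-22)) = 374*(11/369) = 4114/369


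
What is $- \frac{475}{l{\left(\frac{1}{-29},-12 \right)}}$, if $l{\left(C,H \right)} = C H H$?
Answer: $\frac{13775}{144} \approx 95.66$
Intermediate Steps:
$l{\left(C,H \right)} = C H^{2}$
$- \frac{475}{l{\left(\frac{1}{-29},-12 \right)}} = - \frac{475}{\frac{1}{-29} \left(-12\right)^{2}} = - \frac{475}{\left(- \frac{1}{29}\right) 144} = - \frac{475}{- \frac{144}{29}} = \left(-475\right) \left(- \frac{29}{144}\right) = \frac{13775}{144}$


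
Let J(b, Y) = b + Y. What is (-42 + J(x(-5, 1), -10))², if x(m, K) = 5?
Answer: 2209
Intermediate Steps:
J(b, Y) = Y + b
(-42 + J(x(-5, 1), -10))² = (-42 + (-10 + 5))² = (-42 - 5)² = (-47)² = 2209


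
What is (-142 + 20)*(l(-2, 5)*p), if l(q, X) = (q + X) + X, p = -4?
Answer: 3904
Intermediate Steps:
l(q, X) = q + 2*X (l(q, X) = (X + q) + X = q + 2*X)
(-142 + 20)*(l(-2, 5)*p) = (-142 + 20)*((-2 + 2*5)*(-4)) = -122*(-2 + 10)*(-4) = -976*(-4) = -122*(-32) = 3904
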